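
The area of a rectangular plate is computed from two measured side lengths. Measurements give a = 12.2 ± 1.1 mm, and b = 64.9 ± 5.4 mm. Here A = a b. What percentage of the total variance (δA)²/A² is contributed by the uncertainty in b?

46.0%

(δA/A)² = (1·δa/a)² + (1·δb/b)²
  a term: (1×0.0902)² = 0.00813
  b term: (1×0.0832)² = 0.00692
Total = 0.0151. Share from b = 0.00692/0.0151 = 0.460.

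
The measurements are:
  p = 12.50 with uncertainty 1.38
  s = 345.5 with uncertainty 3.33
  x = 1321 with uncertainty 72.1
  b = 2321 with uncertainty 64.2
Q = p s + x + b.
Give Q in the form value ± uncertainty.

Let w = p·s = 4319. δw/w = √((1·δp/p)² + (1·δs/s)²) = √(0.0122 + 9.29e-05) = 0.111, so δw = 479.
Q = w + x + b: δQ = √(δw² + δx² + δb²) = √(2.29e+05 + 5200 + 4120) = 488
Q = 7961.

7961 ± 488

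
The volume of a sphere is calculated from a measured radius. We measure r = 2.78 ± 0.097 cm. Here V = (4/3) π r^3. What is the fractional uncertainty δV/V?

0.105

V ∝ r^3, so δV/V = |3| · δr/r = 3 × 0.0349 = 0.105.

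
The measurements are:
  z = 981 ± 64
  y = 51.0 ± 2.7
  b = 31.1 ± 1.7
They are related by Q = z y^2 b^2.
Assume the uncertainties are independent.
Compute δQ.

Relative error in a monomial: (δQ/Q)² = Σ (nᵢ · δxᵢ/xᵢ)².
  (1·δz/z)² = (1×0.0652)² = 0.00426;  (2·δy/y)² = (2×0.0529)² = 0.0112;  (2·δb/b)² = (2×0.0547)² = 0.0120
δQ/Q = √(0.0274) = 0.166
Q = 2.47e+09, so δQ = 0.166 × 2.47e+09 = 4.09e+08.

4.09e+08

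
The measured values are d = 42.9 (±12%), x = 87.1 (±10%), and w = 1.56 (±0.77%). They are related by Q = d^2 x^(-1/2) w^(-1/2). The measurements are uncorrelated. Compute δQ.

Relative error in a monomial: (δQ/Q)² = Σ (nᵢ · δxᵢ/xᵢ)².
  (2·δd/d)² = (2×0.120)² = 0.0576;  (−½·δx/x)² = (-0.5×0.100)² = 0.00250;  (−½·δw/w)² = (-0.5×0.00770)² = 1.48e-05
δQ/Q = √(0.0601) = 0.245
Q = 158, so δQ = 0.245 × 158 = 38.7.

38.7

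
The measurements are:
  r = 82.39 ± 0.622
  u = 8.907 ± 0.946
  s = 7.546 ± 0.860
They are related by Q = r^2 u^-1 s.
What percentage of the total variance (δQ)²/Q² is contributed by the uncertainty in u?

46.0%

(δQ/Q)² = (2·δr/r)² + (-1·δu/u)² + (1·δs/s)²
  r term: (2×0.00755)² = 0.000228
  u term: (-1×0.106)² = 0.0113
  s term: (1×0.114)² = 0.0130
Total = 0.0245. Share from u = 0.0113/0.0245 = 0.460.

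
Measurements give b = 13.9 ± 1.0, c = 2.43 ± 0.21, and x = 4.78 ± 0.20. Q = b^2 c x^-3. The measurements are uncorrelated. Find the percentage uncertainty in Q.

Each factor contributes (exponent × relative error)² to (δQ/Q)²:
  (2·δb/b)² = (2×0.0719)² = 0.0207;  (1·δc/c)² = (1×0.0864)² = 0.00747;  (-3·δx/x)² = (-3×0.0418)² = 0.0158
δQ/Q = √(0.0439) = 0.210

21.0%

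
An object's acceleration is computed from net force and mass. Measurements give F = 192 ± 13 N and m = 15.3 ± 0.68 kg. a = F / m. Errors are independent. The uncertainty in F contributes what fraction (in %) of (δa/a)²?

(δa/a)² = (1·δF/F)² + (-1·δm/m)²
  F term: (1×0.0677)² = 0.00458
  m term: (-1×0.0444)² = 0.00198
Total = 0.00656. Share from F = 0.00458/0.00656 = 0.699.

69.9%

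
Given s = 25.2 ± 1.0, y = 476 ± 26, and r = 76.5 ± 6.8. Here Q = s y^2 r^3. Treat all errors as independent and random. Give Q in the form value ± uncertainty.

Products/powers → add relative errors in quadrature, weighted by exponent:
  (1·δs/s)² = (1×0.0397)² = 0.00157;  (2·δy/y)² = (2×0.0546)² = 0.0119;  (3·δr/r)² = (3×0.0889)² = 0.0711
δQ/Q = √(0.0846) = 0.291
Q = 2.56e+12, so δQ = 0.291 × 2.56e+12 = 7.44e+11.

(2.56 ± 0.744) × 10^12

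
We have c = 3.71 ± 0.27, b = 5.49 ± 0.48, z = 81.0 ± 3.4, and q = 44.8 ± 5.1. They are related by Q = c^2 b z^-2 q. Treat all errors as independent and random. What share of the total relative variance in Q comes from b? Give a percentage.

15.7%

(δQ/Q)² = (2·δc/c)² + (1·δb/b)² + (-2·δz/z)² + (1·δq/q)²
  c term: (2×0.0728)² = 0.0212
  b term: (1×0.0874)² = 0.00764
  z term: (-2×0.0420)² = 0.00705
  q term: (1×0.114)² = 0.0130
Total = 0.0488. Share from b = 0.00764/0.0488 = 0.157.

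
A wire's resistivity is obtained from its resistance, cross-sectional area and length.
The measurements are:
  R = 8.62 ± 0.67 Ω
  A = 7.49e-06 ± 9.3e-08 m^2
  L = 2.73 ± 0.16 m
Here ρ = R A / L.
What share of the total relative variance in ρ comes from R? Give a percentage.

62.7%

(δρ/ρ)² = (1·δR/R)² + (1·δA/A)² + (-1·δL/L)²
  R term: (1×0.0777)² = 0.00604
  A term: (1×0.0124)² = 0.000154
  L term: (-1×0.0586)² = 0.00343
Total = 0.00963. Share from R = 0.00604/0.00963 = 0.627.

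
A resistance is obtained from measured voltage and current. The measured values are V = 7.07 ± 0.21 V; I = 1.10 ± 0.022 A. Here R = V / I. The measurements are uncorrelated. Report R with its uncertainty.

R is a product of powers, so relative uncertainties combine in quadrature:
  (1·δV/V)² = (1×0.0297)² = 0.000882;  (-1·δI/I)² = (-1×0.0200)² = 0.000400
δR/R = √(0.00128) = 0.0358
R = 6.43 Ω, so δR = 0.0358 × 6.43 = 0.230 Ω.

6.43 ± 0.230 Ω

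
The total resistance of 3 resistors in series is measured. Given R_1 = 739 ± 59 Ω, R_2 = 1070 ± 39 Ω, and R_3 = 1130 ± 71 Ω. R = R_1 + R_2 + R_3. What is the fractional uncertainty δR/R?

0.0341

Each term contributes (cᵢ δxᵢ)² to (δR)²:
  (δR_1)² = 3480;  (δR_2)² = 1520;  (δR_3)² = 5040
δR = √(10000) = 100 Ω
R = 2940 Ω, so δR/R = 100/2940 = 0.0341.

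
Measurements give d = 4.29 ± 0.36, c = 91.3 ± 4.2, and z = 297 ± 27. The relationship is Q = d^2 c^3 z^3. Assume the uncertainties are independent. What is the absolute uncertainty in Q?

Products/powers → add relative errors in quadrature, weighted by exponent:
  (2·δd/d)² = (2×0.0839)² = 0.0282;  (3·δc/c)² = (3×0.0460)² = 0.0190;  (3·δz/z)² = (3×0.0909)² = 0.0744
δQ/Q = √(0.122) = 0.349
Q = 3.67e+14, so δQ = 0.349 × 3.67e+14 = 1.28e+14.

1.28e+14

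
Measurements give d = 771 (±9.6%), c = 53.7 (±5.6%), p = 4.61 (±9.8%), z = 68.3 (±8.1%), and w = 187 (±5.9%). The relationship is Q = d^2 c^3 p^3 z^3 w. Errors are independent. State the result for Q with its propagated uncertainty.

Since Q is a product/quotient, work with relative uncertainties:
  (2·δd/d)² = (2×0.0960)² = 0.0369;  (3·δc/c)² = (3×0.0560)² = 0.0282;  (3·δp/p)² = (3×0.0980)² = 0.0864;  (3·δz/z)² = (3×0.0810)² = 0.0590;  (1·δw/w)² = (1×0.0590)² = 0.00348
δQ/Q = √(0.214) = 0.463
Q = 5.37e+20, so δQ = 0.463 × 5.37e+20 = 2.49e+20.

(5.37 ± 2.49) × 10^20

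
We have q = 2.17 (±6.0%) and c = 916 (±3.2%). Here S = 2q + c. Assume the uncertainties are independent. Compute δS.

Each term contributes (cᵢ δxᵢ)² to (δS)²:
  (2·δq)² = 0.0678;  (δc)² = 859
δS = √(859) = 29.3

29.3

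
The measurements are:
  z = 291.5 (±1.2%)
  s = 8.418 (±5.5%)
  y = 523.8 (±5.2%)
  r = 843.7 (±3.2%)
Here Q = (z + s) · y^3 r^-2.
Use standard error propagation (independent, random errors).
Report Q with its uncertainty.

Let u = z + s = 299.9. δu = √(δz² + δs²) = √(12.2 + 0.214) = 3.53, so δu/u = 0.0118.
Q is then a monomial in u, y, r:
δQ/Q = √((δu/u)² + (3·δy/y)² + (-2·δr/r)²) = √(0.000138 + 0.0243 + 0.00410) = 0.169
Q = 60550, so δQ = 0.169 × 60550 = 10200.

60550 ± 10200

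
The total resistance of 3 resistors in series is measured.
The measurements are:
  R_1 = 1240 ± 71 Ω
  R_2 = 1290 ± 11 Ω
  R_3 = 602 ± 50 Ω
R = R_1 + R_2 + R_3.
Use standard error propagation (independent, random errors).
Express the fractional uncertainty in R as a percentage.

2.79%

Each term contributes (cᵢ δxᵢ)² to (δR)²:
  (δR_1)² = 5040;  (δR_2)² = 121;  (δR_3)² = 2500
δR = √(7660) = 87.5 Ω
R = 3130 Ω, so δR/R = 87.5/3130 = 0.0279.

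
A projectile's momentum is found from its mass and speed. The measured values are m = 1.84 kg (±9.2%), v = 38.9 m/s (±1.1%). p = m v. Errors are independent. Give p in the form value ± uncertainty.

Products/powers → add relative errors in quadrature, weighted by exponent:
  (1·δm/m)² = (1×0.0920)² = 0.00846;  (1·δv/v)² = (1×0.0110)² = 0.000121
δp/p = √(0.00858) = 0.0927
p = 71.6 kg·m/s, so δp = 0.0927 × 71.6 = 6.63 kg·m/s.

71.6 ± 6.63 kg·m/s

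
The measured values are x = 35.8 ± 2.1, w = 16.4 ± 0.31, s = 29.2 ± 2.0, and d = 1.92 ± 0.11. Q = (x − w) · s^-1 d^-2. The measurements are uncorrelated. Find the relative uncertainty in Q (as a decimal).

0.173

Let u = x − w = 19.4. δu = √(δx² + δw²) = √(4.41 + 0.0961) = 2.12, so δu/u = 0.109.
Q is then a monomial in u, s, d:
δQ/Q = √((δu/u)² + (-1·δs/s)² + (-2·δd/d)²) = √(0.0120 + 0.00469 + 0.0131) = 0.173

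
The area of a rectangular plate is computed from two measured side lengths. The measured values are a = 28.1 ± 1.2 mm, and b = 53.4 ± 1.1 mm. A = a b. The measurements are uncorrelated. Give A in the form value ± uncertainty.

1500 ± 71.1 mm^2

Relative error in a monomial: (δA/A)² = Σ (nᵢ · δxᵢ/xᵢ)².
  (1·δa/a)² = (1×0.0427)² = 0.00182;  (1·δb/b)² = (1×0.0206)² = 0.000424
δA/A = √(0.00225) = 0.0474
A = 1500 mm^2, so δA = 0.0474 × 1500 = 71.1 mm^2.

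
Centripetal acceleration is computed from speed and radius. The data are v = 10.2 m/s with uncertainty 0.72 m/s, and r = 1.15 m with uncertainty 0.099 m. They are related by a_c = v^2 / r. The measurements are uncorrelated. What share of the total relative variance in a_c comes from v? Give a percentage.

72.9%

(δa_c/a_c)² = (2·δv/v)² + (-1·δr/r)²
  v term: (2×0.0706)² = 0.0199
  r term: (-1×0.0861)² = 0.00741
Total = 0.0273. Share from v = 0.0199/0.0273 = 0.729.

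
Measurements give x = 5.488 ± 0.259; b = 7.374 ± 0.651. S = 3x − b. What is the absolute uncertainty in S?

Absolute uncertainties add in quadrature for a linear combination:
  (3·δx)² = 0.604;  (δb)² = 0.424
δS = √(1.03) = 1.01

1.01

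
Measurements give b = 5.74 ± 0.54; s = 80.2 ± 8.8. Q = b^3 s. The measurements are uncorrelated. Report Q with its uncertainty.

15200 ± 4590

Products/powers → add relative errors in quadrature, weighted by exponent:
  (3·δb/b)² = (3×0.0941)² = 0.0797;  (1·δs/s)² = (1×0.110)² = 0.0120
δQ/Q = √(0.0917) = 0.303
Q = 15200, so δQ = 0.303 × 15200 = 4590.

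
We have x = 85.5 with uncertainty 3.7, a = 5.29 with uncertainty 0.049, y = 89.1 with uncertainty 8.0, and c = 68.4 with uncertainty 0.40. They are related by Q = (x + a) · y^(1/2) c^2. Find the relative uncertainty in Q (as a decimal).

Let u = x + a = 90.8. δu = √(δx² + δa²) = √(13.7 + 0.00240) = 3.70, so δu/u = 0.0408.
Q is then a monomial in u, y, c:
δQ/Q = √((δu/u)² + (½·δy/y)² + (2·δc/c)²) = √(0.00166 + 0.00202 + 0.000137) = 0.0618

0.0618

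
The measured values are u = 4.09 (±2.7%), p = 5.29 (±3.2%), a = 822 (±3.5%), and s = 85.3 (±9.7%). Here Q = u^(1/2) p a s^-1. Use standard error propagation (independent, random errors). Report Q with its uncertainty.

103 ± 11.2

Relative error in a monomial: (δQ/Q)² = Σ (nᵢ · δxᵢ/xᵢ)².
  (½·δu/u)² = (0.5×0.0270)² = 0.000182;  (1·δp/p)² = (1×0.0320)² = 0.00102;  (1·δa/a)² = (1×0.0350)² = 0.00123;  (-1·δs/s)² = (-1×0.0970)² = 0.00941
δQ/Q = √(0.0118) = 0.109
Q = 103, so δQ = 0.109 × 103 = 11.2.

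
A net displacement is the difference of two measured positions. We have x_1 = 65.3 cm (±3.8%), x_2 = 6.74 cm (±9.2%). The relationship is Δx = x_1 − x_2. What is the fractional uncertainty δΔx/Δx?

0.0437

Δx is a linear combination, so absolute uncertainties add in quadrature:
  (δx_1)² = 6.16;  (δx_2)² = 0.384
δΔx = √(6.54) = 2.56 cm
Δx = 58.6 cm, so δΔx/Δx = 2.56/58.6 = 0.0437.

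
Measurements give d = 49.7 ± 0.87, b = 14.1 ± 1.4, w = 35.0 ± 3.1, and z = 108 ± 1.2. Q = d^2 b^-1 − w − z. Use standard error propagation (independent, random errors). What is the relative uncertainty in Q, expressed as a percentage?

Let p = d^2·b^-1 = 175. δp/p = √((2·δd/d)² + (-1·δb/b)²) = √(0.00123 + 0.00986) = 0.105, so δp = 18.4.
Q = p − w − z: δQ = √(δp² + δw² + δz²) = √(340 + 9.61 + 1.44) = 18.7
Q = 32.2, so δQ/Q = 18.7/32.2 = 0.582.

58.2%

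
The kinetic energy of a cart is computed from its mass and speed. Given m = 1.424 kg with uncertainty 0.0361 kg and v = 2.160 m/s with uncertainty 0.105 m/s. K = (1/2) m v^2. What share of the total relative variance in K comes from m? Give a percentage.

6.37%

(δK/K)² = (1·δm/m)² + (2·δv/v)²
  m term: (1×0.0254)² = 0.000643
  v term: (2×0.0486)² = 0.00945
Total = 0.0101. Share from m = 0.000643/0.0101 = 0.0637.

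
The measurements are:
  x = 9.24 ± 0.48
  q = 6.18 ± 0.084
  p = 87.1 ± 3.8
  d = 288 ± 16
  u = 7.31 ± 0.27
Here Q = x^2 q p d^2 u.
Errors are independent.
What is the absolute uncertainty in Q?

4.54e+09

Since Q is a product/quotient, work with relative uncertainties:
  (2·δx/x)² = (2×0.0519)² = 0.0108;  (1·δq/q)² = (1×0.0136)² = 0.000185;  (1·δp/p)² = (1×0.0436)² = 0.00190;  (2·δd/d)² = (2×0.0556)² = 0.0123;  (1·δu/u)² = (1×0.0369)² = 0.00136
δQ/Q = √(0.0266) = 0.163
Q = 2.79e+10, so δQ = 0.163 × 2.79e+10 = 4.54e+09.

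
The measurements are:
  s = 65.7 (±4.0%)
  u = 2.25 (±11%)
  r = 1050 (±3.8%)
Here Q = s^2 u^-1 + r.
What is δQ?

264

Let p = s^2·u^-1 = 1920. δp/p = √((2·δs/s)² + (-1·δu/u)²) = √(0.00640 + 0.0121) = 0.136, so δp = 261.
Q = p + r: δQ = √(δp² + δr²) = √(68100 + 1590) = 264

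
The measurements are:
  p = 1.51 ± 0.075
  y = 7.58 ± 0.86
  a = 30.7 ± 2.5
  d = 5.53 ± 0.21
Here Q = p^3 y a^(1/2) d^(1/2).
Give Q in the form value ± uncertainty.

Q is a product of powers, so relative uncertainties combine in quadrature:
  (3·δp/p)² = (3×0.0497)² = 0.0222;  (1·δy/y)² = (1×0.113)² = 0.0129;  (½·δa/a)² = (0.5×0.0814)² = 0.00166;  (½·δd/d)² = (0.5×0.0380)² = 0.000361
δQ/Q = √(0.0371) = 0.193
Q = 340, so δQ = 0.193 × 340 = 65.5.

340 ± 65.5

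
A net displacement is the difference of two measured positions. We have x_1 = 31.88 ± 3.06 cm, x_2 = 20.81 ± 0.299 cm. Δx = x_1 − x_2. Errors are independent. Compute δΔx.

3.07 cm

Each term contributes (cᵢ δxᵢ)² to (δΔx)²:
  (δx_1)² = 9.36;  (δx_2)² = 0.0894
δΔx = √(9.45) = 3.07 cm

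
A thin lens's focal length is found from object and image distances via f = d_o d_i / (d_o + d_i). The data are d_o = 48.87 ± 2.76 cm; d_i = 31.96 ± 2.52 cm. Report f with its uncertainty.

19.32 ± 1.02 cm

∂f/∂d_o = (d_i/(d_o+d_i))² = 0.156;  ∂f/∂d_i = (d_o/(d_o+d_i))² = 0.366
δf = √((∂f/∂d_o · δd_o)² + (∂f/∂d_i · δd_i)²) = √(0.186 + 0.849) = 1.02 cm
f = 19.32 cm.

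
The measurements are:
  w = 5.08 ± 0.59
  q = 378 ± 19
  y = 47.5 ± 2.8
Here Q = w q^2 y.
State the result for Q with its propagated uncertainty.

Products/powers → add relative errors in quadrature, weighted by exponent:
  (1·δw/w)² = (1×0.116)² = 0.0135;  (2·δq/q)² = (2×0.0503)² = 0.0101;  (1·δy/y)² = (1×0.0589)² = 0.00347
δQ/Q = √(0.0271) = 0.165
Q = 3.45e+07, so δQ = 0.165 × 3.45e+07 = 5.67e+06.

(3.45 ± 0.567) × 10^7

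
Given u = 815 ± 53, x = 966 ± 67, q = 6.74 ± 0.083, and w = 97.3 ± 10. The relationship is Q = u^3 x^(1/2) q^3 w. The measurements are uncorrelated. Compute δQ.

Each factor contributes (exponent × relative error)² to (δQ/Q)²:
  (3·δu/u)² = (3×0.0650)² = 0.0381;  (½·δx/x)² = (0.5×0.0694)² = 0.00120;  (3·δq/q)² = (3×0.0123)² = 0.00136;  (1·δw/w)² = (1×0.103)² = 0.0106
δQ/Q = √(0.0512) = 0.226
Q = 5.01e+14, so δQ = 0.226 × 5.01e+14 = 1.13e+14.

1.13e+14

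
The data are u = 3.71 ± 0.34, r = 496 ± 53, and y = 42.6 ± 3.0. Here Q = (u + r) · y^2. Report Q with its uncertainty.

(9.07 ± 1.60) × 10^5

Let w = u + r = 500. δw = √(δu² + δr²) = √(0.116 + 2810) = 53.0, so δw/w = 0.106.
Q is then a monomial in w, y:
δQ/Q = √((δw/w)² + (2·δy/y)²) = √(0.0112 + 0.0198) = 0.176
Q = 9.07e+05, so δQ = 0.176 × 9.07e+05 = 1.6e+05.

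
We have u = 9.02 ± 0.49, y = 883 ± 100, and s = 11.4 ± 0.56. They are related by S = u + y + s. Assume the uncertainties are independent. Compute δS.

S is a linear combination, so absolute uncertainties add in quadrature:
  (δu)² = 0.240;  (δy)² = 10000;  (δs)² = 0.314
δS = √(10000) = 100

100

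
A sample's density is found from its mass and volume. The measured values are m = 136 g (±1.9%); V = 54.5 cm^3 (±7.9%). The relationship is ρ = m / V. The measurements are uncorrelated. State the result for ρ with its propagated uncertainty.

For a monomial ρ ∝ m, V^-1, fractional errors add in quadrature:
  (1·δm/m)² = (1×0.0190)² = 0.000361;  (-1·δV/V)² = (-1×0.0790)² = 0.00624
δρ/ρ = √(0.00660) = 0.0813
ρ = 2.50 g/cm^3, so δρ = 0.0813 × 2.50 = 0.203 g/cm^3.

2.50 ± 0.203 g/cm^3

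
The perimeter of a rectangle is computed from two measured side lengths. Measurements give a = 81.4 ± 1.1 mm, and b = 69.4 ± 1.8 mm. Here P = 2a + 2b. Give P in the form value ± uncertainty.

302 ± 4.22 mm

Each term contributes (cᵢ δxᵢ)² to (δP)²:
  (2·δa)² = 4.84;  (2·δb)² = 13.0
δP = √(17.8) = 4.22 mm
P = 302 mm.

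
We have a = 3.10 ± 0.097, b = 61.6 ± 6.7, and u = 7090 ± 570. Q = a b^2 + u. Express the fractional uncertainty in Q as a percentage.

14.0%

Let p = a·b^2 = 11800. δp/p = √((1·δa/a)² + (2·δb/b)²) = √(0.000979 + 0.0473) = 0.220, so δp = 2590.
Q = p + u: δQ = √(δp² + δu²) = √(6.68e+06 + 3.25e+05) = 2650
Q = 18900, so δQ/Q = 2650/18900 = 0.140.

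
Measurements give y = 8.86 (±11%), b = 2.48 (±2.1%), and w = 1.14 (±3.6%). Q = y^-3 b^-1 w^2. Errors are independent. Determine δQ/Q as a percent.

33.8%

Each factor contributes (exponent × relative error)² to (δQ/Q)²:
  (-3·δy/y)² = (-3×0.110)² = 0.109;  (-1·δb/b)² = (-1×0.0210)² = 0.000441;  (2·δw/w)² = (2×0.0360)² = 0.00518
δQ/Q = √(0.115) = 0.338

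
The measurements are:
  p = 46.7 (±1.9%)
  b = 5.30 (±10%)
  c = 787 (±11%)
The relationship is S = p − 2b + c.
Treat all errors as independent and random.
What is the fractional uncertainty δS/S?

For a sum/difference, combine absolute errors in quadrature:
  (δp)² = 0.787;  (2·δb)² = 1.12;  (δc)² = 7490
δS = √(7500) = 86.6
S = 823, so δS/S = 86.6/823 = 0.105.

0.105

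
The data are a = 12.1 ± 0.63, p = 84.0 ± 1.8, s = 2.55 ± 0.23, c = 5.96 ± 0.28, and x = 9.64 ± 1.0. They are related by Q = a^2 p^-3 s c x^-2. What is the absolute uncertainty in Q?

For a monomial Q ∝ a^2, p^-3, s, c, x^-2, fractional errors add in quadrature:
  (2·δa/a)² = (2×0.0521)² = 0.0108;  (-3·δp/p)² = (-3×0.0214)² = 0.00413;  (1·δs/s)² = (1×0.0902)² = 0.00814;  (1·δc/c)² = (1×0.0470)² = 0.00221;  (-2·δx/x)² = (-2×0.104)² = 0.0430
δQ/Q = √(0.0684) = 0.261
Q = 4.04e-05, so δQ = 0.261 × 4.04e-05 = 1.06e-05.

1.06e-05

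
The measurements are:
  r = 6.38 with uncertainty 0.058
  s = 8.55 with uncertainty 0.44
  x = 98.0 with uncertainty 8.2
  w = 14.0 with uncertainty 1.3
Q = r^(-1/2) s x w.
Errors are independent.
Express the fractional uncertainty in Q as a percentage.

13.5%

Since Q is a product/quotient, work with relative uncertainties:
  (−½·δr/r)² = (-0.5×0.00909)² = 2.07e-05;  (1·δs/s)² = (1×0.0515)² = 0.00265;  (1·δx/x)² = (1×0.0837)² = 0.00700;  (1·δw/w)² = (1×0.0929)² = 0.00862
δQ/Q = √(0.0183) = 0.135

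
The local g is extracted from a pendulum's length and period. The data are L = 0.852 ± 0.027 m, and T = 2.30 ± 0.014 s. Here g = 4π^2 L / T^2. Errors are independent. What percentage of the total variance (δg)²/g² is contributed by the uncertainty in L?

(δg/g)² = (1·δL/L)² + (-2·δT/T)²
  L term: (1×0.0317)² = 0.00100
  T term: (-2×0.00609)² = 0.000148
Total = 0.00115. Share from L = 0.00100/0.00115 = 0.871.

87.1%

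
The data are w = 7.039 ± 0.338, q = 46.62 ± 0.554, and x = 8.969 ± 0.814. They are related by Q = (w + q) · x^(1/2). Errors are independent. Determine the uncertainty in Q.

7.55

Let u = w + q = 53.66. δu = √(δw² + δq²) = √(0.114 + 0.307) = 0.649, so δu/u = 0.0121.
Q is then a monomial in u, x:
δQ/Q = √((δu/u)² + (½·δx/x)²) = √(0.000146 + 0.00206) = 0.0470
Q = 160.7, so δQ = 0.0470 × 160.7 = 7.55.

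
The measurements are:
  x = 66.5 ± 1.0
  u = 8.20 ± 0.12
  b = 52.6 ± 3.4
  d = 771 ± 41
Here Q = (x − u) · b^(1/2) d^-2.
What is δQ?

Let w = x − u = 58.3. δw = √(δx² + δu²) = √(1.00 + 0.0144) = 1.01, so δw/w = 0.0173.
Q is then a monomial in w, b, d:
δQ/Q = √((δw/w)² + (½·δb/b)² + (-2·δd/d)²) = √(0.000298 + 0.00104 + 0.0113) = 0.112
Q = 0.000711, so δQ = 0.112 × 0.000711 = 8e-05.

8e-05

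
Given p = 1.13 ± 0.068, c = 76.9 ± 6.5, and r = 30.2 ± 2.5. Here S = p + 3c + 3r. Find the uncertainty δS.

20.9

Absolute uncertainties add in quadrature for a linear combination:
  (δp)² = 0.00462;  (3·δc)² = 380;  (3·δr)² = 56.2
δS = √(437) = 20.9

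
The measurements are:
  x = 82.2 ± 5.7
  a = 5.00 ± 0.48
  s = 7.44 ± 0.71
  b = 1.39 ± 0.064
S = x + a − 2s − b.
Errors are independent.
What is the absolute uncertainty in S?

5.89

Each term contributes (cᵢ δxᵢ)² to (δS)²:
  (δx)² = 32.5;  (δa)² = 0.230;  (2·δs)² = 2.02;  (δb)² = 0.00410
δS = √(34.7) = 5.89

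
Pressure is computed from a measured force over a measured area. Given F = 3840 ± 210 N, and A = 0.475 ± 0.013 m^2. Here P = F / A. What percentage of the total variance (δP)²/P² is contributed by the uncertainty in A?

20.0%

(δP/P)² = (1·δF/F)² + (-1·δA/A)²
  F term: (1×0.0547)² = 0.00299
  A term: (-1×0.0274)² = 0.000749
Total = 0.00374. Share from A = 0.000749/0.00374 = 0.200.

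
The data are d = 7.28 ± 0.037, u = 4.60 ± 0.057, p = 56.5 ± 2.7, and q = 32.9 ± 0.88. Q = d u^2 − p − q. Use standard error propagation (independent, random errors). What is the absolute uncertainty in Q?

4.82

Let w = d·u^2 = 154. δw/w = √((1·δd/d)² + (2·δu/u)²) = √(2.58e-05 + 0.000614) = 0.0253, so δw = 3.90.
Q = w − p − q: δQ = √(δw² + δp² + δq²) = √(15.2 + 7.29 + 0.774) = 4.82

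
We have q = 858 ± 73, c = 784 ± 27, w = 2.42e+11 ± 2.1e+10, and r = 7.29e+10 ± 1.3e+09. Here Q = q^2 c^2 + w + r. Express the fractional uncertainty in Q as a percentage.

Let p = q^2·c^2 = 4.52e+11. δp/p = √((2·δq/q)² + (2·δc/c)²) = √(0.0290 + 0.00474) = 0.184, so δp = 8.31e+10.
Q = p + w + r: δQ = √(δp² + δw² + δr²) = √(6.9e+21 + 4.41e+20 + 1.69e+18) = 8.57e+10
Q = 7.67e+11, so δQ/Q = 8.57e+10/7.67e+11 = 0.112.

11.2%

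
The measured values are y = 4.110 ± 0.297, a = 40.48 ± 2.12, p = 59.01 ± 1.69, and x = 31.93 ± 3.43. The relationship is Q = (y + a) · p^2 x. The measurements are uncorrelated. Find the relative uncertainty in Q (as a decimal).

Let u = y + a = 44.59. δu = √(δy² + δa²) = √(0.0882 + 4.49) = 2.14, so δu/u = 0.0480.
Q is then a monomial in u, p, x:
δQ/Q = √((δu/u)² + (2·δp/p)² + (1·δx/x)²) = √(0.00230 + 0.00328 + 0.0115) = 0.131

0.131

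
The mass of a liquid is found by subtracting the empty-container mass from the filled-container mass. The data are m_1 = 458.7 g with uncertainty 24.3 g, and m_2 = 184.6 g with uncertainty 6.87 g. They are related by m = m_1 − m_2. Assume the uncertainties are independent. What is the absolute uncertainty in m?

25.3 g

Each term contributes (cᵢ δxᵢ)² to (δm)²:
  (δm_1)² = 590;  (δm_2)² = 47.2
δm = √(638) = 25.3 g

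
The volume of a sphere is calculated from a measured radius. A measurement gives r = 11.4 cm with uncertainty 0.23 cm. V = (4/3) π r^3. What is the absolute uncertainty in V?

376 cm^3

Each factor contributes (exponent × relative error)² to (δV/V)²:
  (3·δr/r)² = (3×0.0202)² = 0.00366
δV/V = √(0.00366) = 0.0605
V = 6210 cm^3, so δV = 0.0605 × 6210 = 376 cm^3.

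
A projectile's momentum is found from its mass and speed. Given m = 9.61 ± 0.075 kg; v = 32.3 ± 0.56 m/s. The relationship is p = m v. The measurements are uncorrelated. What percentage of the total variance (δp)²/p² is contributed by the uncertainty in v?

(δp/p)² = (1·δm/m)² + (1·δv/v)²
  m term: (1×0.00780)² = 6.09e-05
  v term: (1×0.0173)² = 0.000301
Total = 0.000361. Share from v = 0.000301/0.000361 = 0.832.

83.2%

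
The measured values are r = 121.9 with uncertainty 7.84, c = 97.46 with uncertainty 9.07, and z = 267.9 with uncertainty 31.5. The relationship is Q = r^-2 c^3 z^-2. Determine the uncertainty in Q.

0.000336

For a monomial Q ∝ r^-2, c^3, z^-2, fractional errors add in quadrature:
  (-2·δr/r)² = (-2×0.0643)² = 0.0165;  (3·δc/c)² = (3×0.0931)² = 0.0779;  (-2·δz/z)² = (-2×0.118)² = 0.0553
δQ/Q = √(0.150) = 0.387
Q = 0.0008680, so δQ = 0.387 × 0.0008680 = 0.000336.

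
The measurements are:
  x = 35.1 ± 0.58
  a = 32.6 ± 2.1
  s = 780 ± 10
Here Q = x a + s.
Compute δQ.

Let p = x·a = 1140. δp/p = √((1·δx/x)² + (1·δa/a)²) = √(0.000273 + 0.00415) = 0.0665, so δp = 76.1.
Q = p + s: δQ = √(δp² + δs²) = √(5790 + 100) = 76.8

76.8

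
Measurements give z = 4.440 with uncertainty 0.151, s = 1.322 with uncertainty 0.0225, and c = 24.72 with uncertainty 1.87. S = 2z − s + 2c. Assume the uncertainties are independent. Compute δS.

Sums and differences: (δS)² = Σ (cᵢ δxᵢ)².
  (2·δz)² = 0.0912;  (δs)² = 0.000506;  (2·δc)² = 14.0
δS = √(14.1) = 3.75

3.75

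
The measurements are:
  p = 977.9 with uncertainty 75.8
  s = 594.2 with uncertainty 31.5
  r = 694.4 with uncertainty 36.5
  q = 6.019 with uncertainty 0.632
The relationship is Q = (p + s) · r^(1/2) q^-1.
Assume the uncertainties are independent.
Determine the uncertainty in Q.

827

Let u = p + s = 1572. δu = √(δp² + δs²) = √(5750 + 992) = 82.1, so δu/u = 0.0522.
Q is then a monomial in u, r, q:
δQ/Q = √((δu/u)² + (½·δr/r)² + (-1·δq/q)²) = √(0.00273 + 0.000691 + 0.0110) = 0.120
Q = 6883, so δQ = 0.120 × 6883 = 827.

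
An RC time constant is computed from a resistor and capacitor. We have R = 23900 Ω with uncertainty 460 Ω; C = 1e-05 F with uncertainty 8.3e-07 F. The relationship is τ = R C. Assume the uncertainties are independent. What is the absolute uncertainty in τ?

0.0204 s

Relative error in a monomial: (δτ/τ)² = Σ (nᵢ · δxᵢ/xᵢ)².
  (1·δR/R)² = (1×0.0192)² = 0.000370;  (1·δC/C)² = (1×0.0830)² = 0.00689
δτ/τ = √(0.00726) = 0.0852
τ = 0.239 s, so δτ = 0.0852 × 0.239 = 0.0204 s.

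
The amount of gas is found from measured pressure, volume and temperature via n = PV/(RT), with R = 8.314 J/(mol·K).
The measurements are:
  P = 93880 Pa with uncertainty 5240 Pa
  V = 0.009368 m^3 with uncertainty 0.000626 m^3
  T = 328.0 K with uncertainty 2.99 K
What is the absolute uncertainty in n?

Relative error in a monomial: (δn/n)² = Σ (nᵢ · δxᵢ/xᵢ)².
  (1·δP/P)² = (1×0.0558)² = 0.00312;  (1·δV/V)² = (1×0.0668)² = 0.00447;  (-1·δT/T)² = (-1×0.00912)² = 8.31e-05
δn/n = √(0.00766) = 0.0875
n = 0.3225 mol, so δn = 0.0875 × 0.3225 = 0.0282 mol.

0.0282 mol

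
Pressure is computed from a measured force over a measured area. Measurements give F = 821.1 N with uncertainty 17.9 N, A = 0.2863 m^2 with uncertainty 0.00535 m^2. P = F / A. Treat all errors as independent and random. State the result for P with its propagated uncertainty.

2868 ± 82.3 Pa

Each factor contributes (exponent × relative error)² to (δP/P)²:
  (1·δF/F)² = (1×0.0218)² = 0.000475;  (-1·δA/A)² = (-1×0.0187)² = 0.000349
δP/P = √(0.000824) = 0.0287
P = 2868 Pa, so δP = 0.0287 × 2868 = 82.3 Pa.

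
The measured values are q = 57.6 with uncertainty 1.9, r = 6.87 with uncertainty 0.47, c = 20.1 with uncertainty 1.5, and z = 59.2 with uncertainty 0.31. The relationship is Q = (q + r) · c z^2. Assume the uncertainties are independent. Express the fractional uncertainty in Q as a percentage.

8.12%

Let u = q + r = 64.5. δu = √(δq² + δr²) = √(3.61 + 0.221) = 1.96, so δu/u = 0.0304.
Q is then a monomial in u, c, z:
δQ/Q = √((δu/u)² + (1·δc/c)² + (2·δz/z)²) = √(0.000922 + 0.00557 + 0.000110) = 0.0812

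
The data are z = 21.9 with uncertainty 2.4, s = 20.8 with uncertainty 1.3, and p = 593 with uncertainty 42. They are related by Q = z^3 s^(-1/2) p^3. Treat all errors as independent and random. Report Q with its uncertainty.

Q is a product of powers, so relative uncertainties combine in quadrature:
  (3·δz/z)² = (3×0.110)² = 0.108;  (−½·δs/s)² = (-0.5×0.0625)² = 0.000977;  (3·δp/p)² = (3×0.0708)² = 0.0451
δQ/Q = √(0.154) = 0.393
Q = 4.8e+11, so δQ = 0.393 × 4.8e+11 = 1.89e+11.

(4.80 ± 1.89) × 10^11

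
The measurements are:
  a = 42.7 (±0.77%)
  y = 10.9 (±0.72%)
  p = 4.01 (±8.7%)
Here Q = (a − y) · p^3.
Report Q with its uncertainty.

2050 ± 536

Let u = a − y = 31.8. δu = √(δa² + δy²) = √(0.108 + 0.00616) = 0.338, so δu/u = 0.0106.
Q is then a monomial in u, p:
δQ/Q = √((δu/u)² + (3·δp/p)²) = √(0.000113 + 0.0681) = 0.261
Q = 2050, so δQ = 0.261 × 2050 = 536.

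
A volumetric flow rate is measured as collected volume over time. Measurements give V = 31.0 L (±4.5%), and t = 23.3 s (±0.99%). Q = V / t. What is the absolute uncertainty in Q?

Q is a product of powers, so relative uncertainties combine in quadrature:
  (1·δV/V)² = (1×0.0450)² = 0.00202;  (-1·δt/t)² = (-1×0.00990)² = 9.8e-05
δQ/Q = √(0.00212) = 0.0461
Q = 1.33 L/s, so δQ = 0.0461 × 1.33 = 0.0613 L/s.

0.0613 L/s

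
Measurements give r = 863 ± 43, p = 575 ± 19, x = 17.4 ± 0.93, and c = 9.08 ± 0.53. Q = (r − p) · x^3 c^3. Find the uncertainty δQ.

3.27e+08

Let u = r − p = 288. δu = √(δr² + δp²) = √(1850 + 361) = 47.0, so δu/u = 0.163.
Q is then a monomial in u, x, c:
δQ/Q = √((δu/u)² + (3·δx/x)² + (3·δc/c)²) = √(0.0266 + 0.0257 + 0.0307) = 0.288
Q = 1.14e+09, so δQ = 0.288 × 1.14e+09 = 3.27e+08.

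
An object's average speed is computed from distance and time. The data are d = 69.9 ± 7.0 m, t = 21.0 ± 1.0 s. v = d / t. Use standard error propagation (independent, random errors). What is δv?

0.369 m/s

Products/powers → add relative errors in quadrature, weighted by exponent:
  (1·δd/d)² = (1×0.100)² = 0.0100;  (-1·δt/t)² = (-1×0.0476)² = 0.00227
δv/v = √(0.0123) = 0.111
v = 3.33 m/s, so δv = 0.111 × 3.33 = 0.369 m/s.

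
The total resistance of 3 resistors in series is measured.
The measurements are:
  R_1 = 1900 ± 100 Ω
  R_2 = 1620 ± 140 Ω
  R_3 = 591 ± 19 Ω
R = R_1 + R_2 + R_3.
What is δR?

173 Ω

For a sum/difference, combine absolute errors in quadrature:
  (δR_1)² = 10000;  (δR_2)² = 19600;  (δR_3)² = 361
δR = √(30000) = 173 Ω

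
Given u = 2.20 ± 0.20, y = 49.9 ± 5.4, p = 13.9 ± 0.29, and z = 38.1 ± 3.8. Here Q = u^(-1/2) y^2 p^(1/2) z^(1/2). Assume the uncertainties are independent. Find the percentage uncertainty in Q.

Q is a product of powers, so relative uncertainties combine in quadrature:
  (−½·δu/u)² = (-0.5×0.0909)² = 0.00207;  (2·δy/y)² = (2×0.108)² = 0.0468;  (½·δp/p)² = (0.5×0.0209)² = 0.000109;  (½·δz/z)² = (0.5×0.0997)² = 0.00249
δQ/Q = √(0.0515) = 0.227

22.7%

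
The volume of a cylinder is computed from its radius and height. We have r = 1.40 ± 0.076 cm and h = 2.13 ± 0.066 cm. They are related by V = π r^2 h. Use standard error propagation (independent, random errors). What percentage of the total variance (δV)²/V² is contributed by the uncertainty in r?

(δV/V)² = (2·δr/r)² + (1·δh/h)²
  r term: (2×0.0543)² = 0.0118
  h term: (1×0.0310)² = 0.000960
Total = 0.0127. Share from r = 0.0118/0.0127 = 0.925.

92.5%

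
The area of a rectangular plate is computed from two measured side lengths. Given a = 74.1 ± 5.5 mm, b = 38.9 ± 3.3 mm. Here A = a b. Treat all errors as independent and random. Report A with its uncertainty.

Each factor contributes (exponent × relative error)² to (δA/A)²:
  (1·δa/a)² = (1×0.0742)² = 0.00551;  (1·δb/b)² = (1×0.0848)² = 0.00720
δA/A = √(0.0127) = 0.113
A = 2880 mm^2, so δA = 0.113 × 2880 = 325 mm^2.

2880 ± 325 mm^2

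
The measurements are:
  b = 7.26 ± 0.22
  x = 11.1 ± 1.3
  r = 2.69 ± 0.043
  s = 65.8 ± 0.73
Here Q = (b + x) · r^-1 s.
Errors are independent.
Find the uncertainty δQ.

Let u = b + x = 18.4. δu = √(δb² + δx²) = √(0.0484 + 1.69) = 1.32, so δu/u = 0.0718.
Q is then a monomial in u, r, s:
δQ/Q = √((δu/u)² + (-1·δr/r)² + (1·δs/s)²) = √(0.00516 + 0.000256 + 0.000123) = 0.0744
Q = 449, so δQ = 0.0744 × 449 = 33.4.

33.4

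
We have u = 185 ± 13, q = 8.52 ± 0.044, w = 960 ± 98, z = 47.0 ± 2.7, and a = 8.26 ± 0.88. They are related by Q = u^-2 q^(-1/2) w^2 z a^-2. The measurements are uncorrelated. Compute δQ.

Each factor contributes (exponent × relative error)² to (δQ/Q)²:
  (-2·δu/u)² = (-2×0.0703)² = 0.0198;  (−½·δq/q)² = (-0.5×0.00516)² = 6.67e-06;  (2·δw/w)² = (2×0.102)² = 0.0417;  (1·δz/z)² = (1×0.0574)² = 0.00330;  (-2·δa/a)² = (-2×0.107)² = 0.0454
δQ/Q = √(0.110) = 0.332
Q = 6.36, so δQ = 0.332 × 6.36 = 2.11.

2.11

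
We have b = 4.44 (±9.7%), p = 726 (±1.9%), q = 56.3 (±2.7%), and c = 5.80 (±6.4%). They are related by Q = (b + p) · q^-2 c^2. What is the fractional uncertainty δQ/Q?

0.140

Let u = b + p = 730. δu = √(δb² + δp²) = √(0.185 + 190) = 13.8, so δu/u = 0.0189.
Q is then a monomial in u, q, c:
δQ/Q = √((δu/u)² + (-2·δq/q)² + (2·δc/c)²) = √(0.000357 + 0.00292 + 0.0164) = 0.140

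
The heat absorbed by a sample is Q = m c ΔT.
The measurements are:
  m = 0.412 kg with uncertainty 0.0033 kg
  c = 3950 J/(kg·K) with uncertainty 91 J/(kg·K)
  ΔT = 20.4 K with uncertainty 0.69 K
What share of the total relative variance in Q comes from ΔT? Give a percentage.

(δQ/Q)² = (1·δm/m)² + (1·δc/c)² + (1·δΔT/ΔT)²
  m term: (1×0.00801)² = 6.42e-05
  c term: (1×0.0230)² = 0.000531
  ΔT term: (1×0.0338)² = 0.00114
Total = 0.00174. Share from ΔT = 0.00114/0.00174 = 0.658.

65.8%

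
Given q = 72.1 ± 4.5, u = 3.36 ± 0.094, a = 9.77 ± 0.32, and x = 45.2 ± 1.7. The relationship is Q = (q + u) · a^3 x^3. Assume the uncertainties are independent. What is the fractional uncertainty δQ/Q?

0.161

Let w = q + u = 75.5. δw = √(δq² + δu²) = √(20.2 + 0.00884) = 4.50, so δw/w = 0.0596.
Q is then a monomial in w, a, x:
δQ/Q = √((δw/w)² + (3·δa/a)² + (3·δx/x)²) = √(0.00356 + 0.00966 + 0.0127) = 0.161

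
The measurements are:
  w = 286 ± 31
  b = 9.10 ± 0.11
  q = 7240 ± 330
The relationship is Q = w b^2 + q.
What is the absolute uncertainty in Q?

2650

Let p = w·b^2 = 23700. δp/p = √((1·δw/w)² + (2·δb/b)²) = √(0.0117 + 0.000584) = 0.111, so δp = 2630.
Q = p + q: δQ = √(δp² + δq²) = √(6.92e+06 + 1.09e+05) = 2650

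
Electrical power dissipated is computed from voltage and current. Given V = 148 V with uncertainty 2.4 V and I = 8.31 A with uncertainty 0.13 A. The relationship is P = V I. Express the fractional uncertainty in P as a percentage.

Products/powers → add relative errors in quadrature, weighted by exponent:
  (1·δV/V)² = (1×0.0162)² = 0.000263;  (1·δI/I)² = (1×0.0156)² = 0.000245
δP/P = √(0.000508) = 0.0225

2.25%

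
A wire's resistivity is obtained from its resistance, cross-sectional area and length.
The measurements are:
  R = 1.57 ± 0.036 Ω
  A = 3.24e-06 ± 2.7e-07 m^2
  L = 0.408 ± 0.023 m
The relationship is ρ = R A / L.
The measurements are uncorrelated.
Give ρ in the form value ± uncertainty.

(1.25 ± 0.129) × 10^-5 Ω·m

ρ is a product of powers, so relative uncertainties combine in quadrature:
  (1·δR/R)² = (1×0.0229)² = 0.000526;  (1·δA/A)² = (1×0.0833)² = 0.00694;  (-1·δL/L)² = (-1×0.0564)² = 0.00318
δρ/ρ = √(0.0106) = 0.103
ρ = 1.25e-05 Ω·m, so δρ = 0.103 × 1.25e-05 = 1.29e-06 Ω·m.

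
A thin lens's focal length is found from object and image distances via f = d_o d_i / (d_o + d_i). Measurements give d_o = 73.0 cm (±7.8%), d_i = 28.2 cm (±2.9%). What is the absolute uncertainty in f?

∂f/∂d_o = (d_i/(d_o+d_i))² = 0.0776;  ∂f/∂d_i = (d_o/(d_o+d_i))² = 0.520
δf = √((∂f/∂d_o · δd_o)² + (∂f/∂d_i · δd_i)²) = √(0.195 + 0.181) = 0.614 cm

0.614 cm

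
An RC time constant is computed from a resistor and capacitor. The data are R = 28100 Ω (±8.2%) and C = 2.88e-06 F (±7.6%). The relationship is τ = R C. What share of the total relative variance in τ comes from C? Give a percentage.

(δτ/τ)² = (1·δR/R)² + (1·δC/C)²
  R term: (1×0.0820)² = 0.00672
  C term: (1×0.0760)² = 0.00578
Total = 0.0125. Share from C = 0.00578/0.0125 = 0.462.

46.2%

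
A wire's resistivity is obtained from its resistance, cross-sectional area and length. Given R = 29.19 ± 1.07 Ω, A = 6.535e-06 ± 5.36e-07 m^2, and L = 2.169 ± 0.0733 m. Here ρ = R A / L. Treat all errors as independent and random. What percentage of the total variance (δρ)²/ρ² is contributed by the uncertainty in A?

73.0%

(δρ/ρ)² = (1·δR/R)² + (1·δA/A)² + (-1·δL/L)²
  R term: (1×0.0367)² = 0.00134
  A term: (1×0.0820)² = 0.00673
  L term: (-1×0.0338)² = 0.00114
Total = 0.00921. Share from A = 0.00673/0.00921 = 0.730.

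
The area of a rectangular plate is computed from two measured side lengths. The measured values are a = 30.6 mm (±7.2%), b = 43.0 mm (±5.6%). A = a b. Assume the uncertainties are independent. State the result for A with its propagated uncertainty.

A is a product of powers, so relative uncertainties combine in quadrature:
  (1·δa/a)² = (1×0.0720)² = 0.00518;  (1·δb/b)² = (1×0.0560)² = 0.00314
δA/A = √(0.00832) = 0.0912
A = 1320 mm^2, so δA = 0.0912 × 1320 = 120 mm^2.

1320 ± 120 mm^2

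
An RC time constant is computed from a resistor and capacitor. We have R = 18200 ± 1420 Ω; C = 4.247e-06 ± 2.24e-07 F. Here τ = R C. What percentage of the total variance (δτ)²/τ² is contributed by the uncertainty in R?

(δτ/τ)² = (1·δR/R)² + (1·δC/C)²
  R term: (1×0.0780)² = 0.00609
  C term: (1×0.0527)² = 0.00278
Total = 0.00887. Share from R = 0.00609/0.00887 = 0.686.

68.6%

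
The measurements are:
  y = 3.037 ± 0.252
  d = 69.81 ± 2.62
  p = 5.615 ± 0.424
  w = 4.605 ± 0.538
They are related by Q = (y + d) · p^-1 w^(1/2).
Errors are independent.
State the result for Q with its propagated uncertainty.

27.84 ± 2.84

Let u = y + d = 72.85. δu = √(δy² + δd²) = √(0.0635 + 6.86) = 2.63, so δu/u = 0.0361.
Q is then a monomial in u, p, w:
δQ/Q = √((δu/u)² + (-1·δp/p)² + (½·δw/w)²) = √(0.00131 + 0.00570 + 0.00341) = 0.102
Q = 27.84, so δQ = 0.102 × 27.84 = 2.84.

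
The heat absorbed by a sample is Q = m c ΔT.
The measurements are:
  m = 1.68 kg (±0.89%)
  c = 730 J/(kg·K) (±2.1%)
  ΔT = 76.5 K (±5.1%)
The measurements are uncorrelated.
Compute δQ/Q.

Products/powers → add relative errors in quadrature, weighted by exponent:
  (1·δm/m)² = (1×0.00890)² = 7.92e-05;  (1·δc/c)² = (1×0.0210)² = 0.000441;  (1·δΔT/ΔT)² = (1×0.0510)² = 0.00260
δQ/Q = √(0.00312) = 0.0559

0.0559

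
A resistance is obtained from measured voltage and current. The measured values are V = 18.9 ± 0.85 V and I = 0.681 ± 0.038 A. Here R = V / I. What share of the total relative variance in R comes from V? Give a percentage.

(δR/R)² = (1·δV/V)² + (-1·δI/I)²
  V term: (1×0.0450)² = 0.00202
  I term: (-1×0.0558)² = 0.00311
Total = 0.00514. Share from V = 0.00202/0.00514 = 0.394.

39.4%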